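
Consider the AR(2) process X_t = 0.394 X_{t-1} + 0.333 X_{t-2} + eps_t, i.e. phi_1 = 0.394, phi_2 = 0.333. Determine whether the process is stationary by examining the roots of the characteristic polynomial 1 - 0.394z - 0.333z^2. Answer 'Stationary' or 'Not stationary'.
\text{Stationary}

The AR(p) characteristic polynomial is P(z) = 1 - 0.394z - 0.333z^2.
Stationarity requires all roots to lie outside the unit circle, i.e. |z| > 1 for every root.
Set 1 + (-0.394) z + (-0.333) z^2 = 0, i.e. a z^2 + b z + c = 0 with a = -0.333, b = -0.394, c = 1.
Discriminant D = b^2 - 4ac = (-0.394)^2 - 4*(-0.333)*1 = 0.155236 - (-1.332) = 1.487236.
D >= 0, so the roots are real: z = (-b +/- sqrt(D)) / (2a) = (0.394 +/- 1.219523) / (-0.666).
  z_1 = (0.394 + 1.219523) / (-0.666) = -2.4227,   |z_1| = 2.4227.
  z_2 = (0.394 - 1.219523) / (-0.666) = 1.2395,   |z_2| = 1.2395.
Moduli of all roots: 2.4227, 1.2395.
All moduli strictly greater than 1? Yes.
Verdict: Stationary.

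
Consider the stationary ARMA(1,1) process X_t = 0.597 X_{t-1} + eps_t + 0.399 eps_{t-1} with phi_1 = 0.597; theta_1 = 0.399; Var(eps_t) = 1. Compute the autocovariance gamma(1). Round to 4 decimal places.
\gamma(1) = 1.9162

Multiply the model equation by X_{t-k} and take expectations. With theta_0 = psi_0 = 1 and psi_j the MA(infinity) weights, this gives
  gamma(k) - sum_i phi_i gamma(k-i) = c_k,
  c_k = sigma^2 * sum_{j=k..q} theta_j psi_{j-k}   (c_k = 0 for k > q),
using gamma(-m) = gamma(m).
psi-weights needed (psi_j = theta_j + sum_i phi_i psi_{j-i}):
  psi_1 = theta_1 + phi_1 = 0.399 + (0.597) = 0.996
Right-hand sides:
  c_0 = sigma^2 (1 + theta_1 psi_1) = 1 * (1 + (0.399)(0.996)) = 1 * 1.397404 = 1.397404
  c_1 = sigma^2 theta_1 = 1 * (0.399) = 0.399
  c_2 = 0
Equations for k = 0 and k = 1 (AR order 1):
  gamma(0) = phi_1 gamma(1) + c_0
  gamma(1) = phi_1 gamma(0) + c_1
Substituting the second into the first: gamma(0) (1 - phi_1^2) = c_0 + phi_1 c_1, so
  gamma(0) = (c_0 + phi_1 c_1) / (1 - phi_1^2) = (1.397404 + (0.597)(0.399)) / (1 - (0.597)^2) = 1.635607 / 0.643591 = 2.541376.
  gamma(1) = phi_1 gamma(0) + c_1 = (0.597)(2.541376) + (0.399) = 1.916202.
Therefore gamma(1) = 1.9162 (to 4 decimal places).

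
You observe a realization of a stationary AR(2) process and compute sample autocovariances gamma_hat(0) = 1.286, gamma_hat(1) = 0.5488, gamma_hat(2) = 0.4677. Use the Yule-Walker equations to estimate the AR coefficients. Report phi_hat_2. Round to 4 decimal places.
\hat\phi_{2} = 0.2220

The Yule-Walker equations for an AR(p) process read, in matrix form,
  Gamma_p phi = r_p,   with   (Gamma_p)_{ij} = gamma(|i - j|),
                       (r_p)_i = gamma(i),   i,j = 1..p.
Substitute the sample gammas (Toeplitz matrix and right-hand side of size 2):
  Gamma_p = [[1.286, 0.5488], [0.5488, 1.286]]
  r_p     = [0.5488, 0.4677]
Written out:
  1.286 phi_1 + 0.5488 phi_2 = 0.5488
  0.5488 phi_1 + 1.286 phi_2 = 0.4677
Solve by Cramer's rule:
  det = gamma(0)^2 - gamma(1)^2 = (1.286)^2 - (0.5488)^2 = 1.653796 - 0.30118144 = 1.35261456
  phi_hat_1 = [gamma(1) gamma(0) - gamma(1) gamma(2)] / det = [(0.5488)(1.286) - (0.5488)(0.4677)] / 1.35261456 = 0.44908304 / 1.35261456 = 0.332
  phi_hat_2 = [gamma(0) gamma(2) - gamma(1)^2] / det = [(1.286)(0.4677) - (0.5488)^2] / 1.35261456 = 0.30028076 / 1.35261456 = 0.222
So phi_hat = [0.3320, 0.2220].
Therefore phi_hat_2 = 0.2220.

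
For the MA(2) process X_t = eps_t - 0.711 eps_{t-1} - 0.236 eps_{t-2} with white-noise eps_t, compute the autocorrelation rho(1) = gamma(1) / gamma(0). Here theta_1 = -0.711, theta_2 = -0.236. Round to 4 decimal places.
\rho(1) = -0.3479

For an MA(q) process with theta_0 = 1, the autocovariance is
  gamma(k) = sigma^2 * sum_{i=0..q-k} theta_i * theta_{i+k},
and rho(k) = gamma(k) / gamma(0). Sigma^2 cancels.
  numerator   = (1)*(-0.711) + (-0.711)*(-0.236) = -0.543204.
  denominator = (1)^2 + (-0.711)^2 + (-0.236)^2 = 1.561217.
  rho(1) = -0.543204 / 1.561217 = -0.3479.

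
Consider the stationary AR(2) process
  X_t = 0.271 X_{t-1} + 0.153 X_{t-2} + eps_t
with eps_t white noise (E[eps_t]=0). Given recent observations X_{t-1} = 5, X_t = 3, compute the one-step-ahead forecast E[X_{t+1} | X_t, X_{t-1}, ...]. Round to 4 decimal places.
E[X_{t+1} \mid \mathcal F_t] = 1.5780

For an AR(p) model X_t = c + sum_i phi_i X_{t-i} + eps_t, the
one-step-ahead conditional mean is
  E[X_{t+1} | X_t, ...] = c + sum_i phi_i X_{t+1-i}.
Substitute known values:
  E[X_{t+1} | ...] = (0.271) * (3) + (0.153) * (5)
                   = 1.5780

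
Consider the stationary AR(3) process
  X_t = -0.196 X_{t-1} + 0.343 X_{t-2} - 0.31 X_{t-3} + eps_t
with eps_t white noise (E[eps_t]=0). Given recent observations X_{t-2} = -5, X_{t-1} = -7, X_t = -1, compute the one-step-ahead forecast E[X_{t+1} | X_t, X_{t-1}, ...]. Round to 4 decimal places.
E[X_{t+1} \mid \mathcal F_t] = -0.6550

For an AR(p) model X_t = c + sum_i phi_i X_{t-i} + eps_t, the
one-step-ahead conditional mean is
  E[X_{t+1} | X_t, ...] = c + sum_i phi_i X_{t+1-i}.
Substitute known values:
  E[X_{t+1} | ...] = (-0.196) * (-1) + (0.343) * (-7) + (-0.31) * (-5)
                   = -0.6550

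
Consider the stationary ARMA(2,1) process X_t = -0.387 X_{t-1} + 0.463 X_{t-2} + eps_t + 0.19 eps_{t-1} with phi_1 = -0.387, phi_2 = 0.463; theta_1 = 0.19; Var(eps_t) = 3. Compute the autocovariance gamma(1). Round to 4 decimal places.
\gamma(1) = -3.3029

Multiply the model equation by X_{t-k} and take expectations. With theta_0 = psi_0 = 1 and psi_j the MA(infinity) weights, this gives
  gamma(k) - sum_i phi_i gamma(k-i) = c_k,
  c_k = sigma^2 * sum_{j=k..q} theta_j psi_{j-k}   (c_k = 0 for k > q),
using gamma(-m) = gamma(m).
psi-weights needed (psi_j = theta_j + sum_i phi_i psi_{j-i}):
  psi_1 = theta_1 + phi_1 = 0.19 + (-0.387) = -0.197
Right-hand sides:
  c_0 = sigma^2 (1 + theta_1 psi_1) = 3 * (1 + (0.19)(-0.197)) = 3 * 0.96257 = 2.88771
  c_1 = sigma^2 theta_1 = 3 * (0.19) = 0.57
  c_2 = 0
Equations for k = 0, 1, 2 (AR order 2, c_2 = 0):
  (E0) gamma(0) = phi_1 gamma(1) + phi_2 gamma(2) + c_0
  (E1) gamma(1) = phi_1 gamma(0) + phi_2 gamma(1) + c_1
  (E2) gamma(2) = phi_1 gamma(1) + phi_2 gamma(0)
From (E1): gamma(1) = A gamma(0) + B with
  A = phi_1 / (1 - phi_2) = -0.387 / 0.537 = -0.72067,   B = c_1 / (1 - phi_2) = 0.57 / 0.537 = 1.061453.
Insert (E2) into (E0): gamma(0) (1 - phi_2^2) = phi_1 (1 + phi_2) gamma(1) + c_0.
  phi_1 (1 + phi_2) = (-0.387)(1.463) = -0.566181,   1 - phi_2^2 = 0.785631.
Replace gamma(1) by A gamma(0) + B and collect gamma(0):
  gamma(0) [0.785631 - (-0.566181)(-0.72067)] = (-0.566181)(1.061453) + 2.88771
  gamma(0) * 0.377601 = 2.286736
  gamma(0) = 2.286736 / 0.377601 = 6.055956.
  gamma(1) = A gamma(0) + B = (-0.72067)(6.055956) + (1.061453) = -3.302896.
Therefore gamma(1) = -3.3029 (to 4 decimal places).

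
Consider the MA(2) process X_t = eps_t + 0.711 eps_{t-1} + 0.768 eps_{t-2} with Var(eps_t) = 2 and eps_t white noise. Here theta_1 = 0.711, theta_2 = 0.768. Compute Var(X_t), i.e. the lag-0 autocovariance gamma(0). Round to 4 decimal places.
\gamma(0) = 4.1907

For an MA(q) process X_t = eps_t + sum_i theta_i eps_{t-i} with
Var(eps_t) = sigma^2, the variance is
  gamma(0) = sigma^2 * (1 + sum_i theta_i^2).
  sum_i theta_i^2 = (0.711)^2 + (0.768)^2 = 0.505521 + 0.589824 = 1.095345.
  gamma(0) = 2 * (1 + 1.095345) = 2 * 2.095345 = 4.19069, which rounds to 4.1907.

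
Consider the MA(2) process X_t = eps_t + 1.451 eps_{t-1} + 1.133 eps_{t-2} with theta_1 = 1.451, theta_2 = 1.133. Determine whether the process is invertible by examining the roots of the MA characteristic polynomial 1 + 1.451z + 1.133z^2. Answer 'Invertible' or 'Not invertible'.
\text{Not invertible}

The MA(q) characteristic polynomial is P(z) = 1 + 1.451z + 1.133z^2.
Invertibility requires all roots to lie outside the unit circle, i.e. |z| > 1 for every root.
Set 1 + (1.451) z + (1.133) z^2 = 0, i.e. a z^2 + b z + c = 0 with a = 1.133, b = 1.451, c = 1.
Discriminant D = b^2 - 4ac = (1.451)^2 - 4*(1.133)*1 = 2.105401 - (4.532) = -2.426599.
D < 0, so the roots are the complex-conjugate pair z = (-b +/- i sqrt(-D)) / (2a) = -0.6403 +/- 0.6874i.
For a conjugate pair |z|^2 = z * conj(z) = (product of roots) = c/a = 1/(1.133) = 0.882613, so |z| = sqrt(0.882613) = 0.9395 for both roots.
Moduli of all roots: 0.9395, 0.9395.
All moduli strictly greater than 1? No.
Verdict: Not invertible.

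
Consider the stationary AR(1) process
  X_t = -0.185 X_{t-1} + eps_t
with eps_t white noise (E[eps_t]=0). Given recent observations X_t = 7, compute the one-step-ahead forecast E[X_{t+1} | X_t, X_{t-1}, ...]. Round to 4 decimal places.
E[X_{t+1} \mid \mathcal F_t] = -1.2950

For an AR(p) model X_t = c + sum_i phi_i X_{t-i} + eps_t, the
one-step-ahead conditional mean is
  E[X_{t+1} | X_t, ...] = c + sum_i phi_i X_{t+1-i}.
Substitute known values:
  E[X_{t+1} | ...] = (-0.185) * (7)
                   = -1.2950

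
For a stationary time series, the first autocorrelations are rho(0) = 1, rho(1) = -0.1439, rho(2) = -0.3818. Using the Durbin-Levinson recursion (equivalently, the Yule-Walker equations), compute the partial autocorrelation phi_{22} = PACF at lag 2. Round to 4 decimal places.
\phi_{22} = -0.4110

The PACF at lag k is phi_{kk}, the last component of the solution
to the Yule-Walker system G_k phi = r_k where
  (G_k)_{ij} = rho(|i - j|), (r_k)_i = rho(i), i,j = 1..k.
Equivalently, Durbin-Levinson gives phi_{kk} iteratively:
  phi_{11} = rho(1)
  phi_{kk} = [rho(k) - sum_{j=1..k-1} phi_{k-1,j} rho(k-j)]
            / [1 - sum_{j=1..k-1} phi_{k-1,j} rho(j)],
  phi_{k,j} = phi_{k-1,j} - phi_{kk} phi_{k-1,k-j},  j = 1..k-1.
Step k = 1:
  phi_11 = rho(1) = -0.1439.
Step k = 2:
  phi_22 = [rho(2) - phi_11 rho(1)] / [1 - phi_11 rho(1)] = [-0.3818 - (-0.1439)(-0.1439)] / [1 - (-0.1439)(-0.1439)]
         = -0.40250721 / 0.97929279 = -0.411.
Therefore phi_{22} = -0.4110.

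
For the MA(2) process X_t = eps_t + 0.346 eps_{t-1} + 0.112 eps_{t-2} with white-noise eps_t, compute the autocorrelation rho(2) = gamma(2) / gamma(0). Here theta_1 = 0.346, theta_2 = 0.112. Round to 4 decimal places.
\rho(2) = 0.0989

For an MA(q) process with theta_0 = 1, the autocovariance is
  gamma(k) = sigma^2 * sum_{i=0..q-k} theta_i * theta_{i+k},
and rho(k) = gamma(k) / gamma(0). Sigma^2 cancels.
  numerator   = (1)*(0.112) = 0.112.
  denominator = (1)^2 + (0.346)^2 + (0.112)^2 = 1.13226.
  rho(2) = 0.112 / 1.13226 = 0.0989.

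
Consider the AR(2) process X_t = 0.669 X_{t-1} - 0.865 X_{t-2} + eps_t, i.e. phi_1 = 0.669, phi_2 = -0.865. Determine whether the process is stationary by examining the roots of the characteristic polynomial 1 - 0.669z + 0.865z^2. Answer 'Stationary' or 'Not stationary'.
\text{Stationary}

The AR(p) characteristic polynomial is P(z) = 1 - 0.669z + 0.865z^2.
Stationarity requires all roots to lie outside the unit circle, i.e. |z| > 1 for every root.
Set 1 + (-0.669) z + (0.865) z^2 = 0, i.e. a z^2 + b z + c = 0 with a = 0.865, b = -0.669, c = 1.
Discriminant D = b^2 - 4ac = (-0.669)^2 - 4*(0.865)*1 = 0.447561 - (3.46) = -3.012439.
D < 0, so the roots are the complex-conjugate pair z = (-b +/- i sqrt(-D)) / (2a) = 0.3867 +/- 1.0033i.
For a conjugate pair |z|^2 = z * conj(z) = (product of roots) = c/a = 1/(0.865) = 1.156069, so |z| = sqrt(1.156069) = 1.0752 for both roots.
Moduli of all roots: 1.0752, 1.0752.
All moduli strictly greater than 1? Yes.
Verdict: Stationary.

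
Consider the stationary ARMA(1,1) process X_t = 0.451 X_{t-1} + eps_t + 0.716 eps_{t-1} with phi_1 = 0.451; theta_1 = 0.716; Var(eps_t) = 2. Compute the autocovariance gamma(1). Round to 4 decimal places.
\gamma(1) = 3.8761

Multiply the model equation by X_{t-k} and take expectations. With theta_0 = psi_0 = 1 and psi_j the MA(infinity) weights, this gives
  gamma(k) - sum_i phi_i gamma(k-i) = c_k,
  c_k = sigma^2 * sum_{j=k..q} theta_j psi_{j-k}   (c_k = 0 for k > q),
using gamma(-m) = gamma(m).
psi-weights needed (psi_j = theta_j + sum_i phi_i psi_{j-i}):
  psi_1 = theta_1 + phi_1 = 0.716 + (0.451) = 1.167
Right-hand sides:
  c_0 = sigma^2 (1 + theta_1 psi_1) = 2 * (1 + (0.716)(1.167)) = 2 * 1.835572 = 3.671144
  c_1 = sigma^2 theta_1 = 2 * (0.716) = 1.432
  c_2 = 0
Equations for k = 0 and k = 1 (AR order 1):
  gamma(0) = phi_1 gamma(1) + c_0
  gamma(1) = phi_1 gamma(0) + c_1
Substituting the second into the first: gamma(0) (1 - phi_1^2) = c_0 + phi_1 c_1, so
  gamma(0) = (c_0 + phi_1 c_1) / (1 - phi_1^2) = (3.671144 + (0.451)(1.432)) / (1 - (0.451)^2) = 4.316976 / 0.796599 = 5.419259.
  gamma(1) = phi_1 gamma(0) + c_1 = (0.451)(5.419259) + (1.432) = 3.876086.
Therefore gamma(1) = 3.8761 (to 4 decimal places).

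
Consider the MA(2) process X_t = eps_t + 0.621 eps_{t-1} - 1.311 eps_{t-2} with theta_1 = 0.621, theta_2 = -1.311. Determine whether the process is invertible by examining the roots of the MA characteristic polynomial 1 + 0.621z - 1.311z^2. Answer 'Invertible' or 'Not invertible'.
\text{Not invertible}

The MA(q) characteristic polynomial is P(z) = 1 + 0.621z - 1.311z^2.
Invertibility requires all roots to lie outside the unit circle, i.e. |z| > 1 for every root.
Set 1 + (0.621) z + (-1.311) z^2 = 0, i.e. a z^2 + b z + c = 0 with a = -1.311, b = 0.621, c = 1.
Discriminant D = b^2 - 4ac = (0.621)^2 - 4*(-1.311)*1 = 0.385641 - (-5.244) = 5.629641.
D >= 0, so the roots are real: z = (-b +/- sqrt(D)) / (2a) = (-0.621 +/- 2.372686) / (-2.622).
  z_1 = (-0.621 + 2.372686) / (-2.622) = -0.6681,   |z_1| = 0.6681.
  z_2 = (-0.621 - 2.372686) / (-2.622) = 1.1418,   |z_2| = 1.1418.
Moduli of all roots: 0.6681, 1.1418.
All moduli strictly greater than 1? No.
Verdict: Not invertible.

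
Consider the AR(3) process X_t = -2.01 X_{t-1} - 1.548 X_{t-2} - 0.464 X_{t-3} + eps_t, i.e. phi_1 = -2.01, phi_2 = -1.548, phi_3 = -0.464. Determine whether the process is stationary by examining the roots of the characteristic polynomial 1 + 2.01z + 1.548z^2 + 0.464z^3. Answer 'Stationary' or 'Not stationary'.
\text{Stationary}

The AR(p) characteristic polynomial is P(z) = 1 + 2.01z + 1.548z^2 + 0.464z^3.
Stationarity requires all roots to lie outside the unit circle, i.e. |z| > 1 for every root.
Degree 3: look for a simple real root z0 first, then factor out (1 - z/z0) and solve the remaining quadratic.
Testing z0 = -1.25: P(-1.25) = 1 + (2.01)(-1.25) + (1.548)(-1.25)^2 + (0.464)(-1.25)^3
  = 1 + (-2.5125) + (2.41875) + (-0.90625) = 0.  So z_0 = -1.25 is a root, |z_0| = 1.25.
Divide out the factor (1 + 0.8 z) = (1 - z/z0) (since 1/z0 = -0.8):
  P(z) = (1 + 0.8 z)(1 + (1.21) z + (0.58) z^2)
  [check: z-coef 1.21 - (-0.8) = 2.01; z^2-coef 0.58 - (-0.8)(1.21) = 1.548; z^3-coef -(-0.8)(0.58) = 0.464.]
Remaining roots from the quadratic factor 1 + (1.21) z + (0.58) z^2:
  Set 1 + (1.21) z + (0.58) z^2 = 0, i.e. a z^2 + b z + c = 0 with a = 0.58, b = 1.21, c = 1.
  Discriminant D = b^2 - 4ac = (1.21)^2 - 4*(0.58)*1 = 1.4641 - (2.32) = -0.8559.
  D < 0, so the roots are the complex-conjugate pair z = (-b +/- i sqrt(-D)) / (2a) = -1.0431 +/- 0.7975i.
  For a conjugate pair |z|^2 = z * conj(z) = (product of roots) = c/a = 1/(0.58) = 1.724138, so |z| = sqrt(1.724138) = 1.3131 for both roots.
Moduli of all roots: 1.2500, 1.3131, 1.3131.
All moduli strictly greater than 1? Yes.
Verdict: Stationary.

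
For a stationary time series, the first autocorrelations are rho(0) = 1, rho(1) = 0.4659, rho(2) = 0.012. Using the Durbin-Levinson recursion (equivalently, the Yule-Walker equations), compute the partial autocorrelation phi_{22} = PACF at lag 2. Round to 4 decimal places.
\phi_{22} = -0.2619

The PACF at lag k is phi_{kk}, the last component of the solution
to the Yule-Walker system G_k phi = r_k where
  (G_k)_{ij} = rho(|i - j|), (r_k)_i = rho(i), i,j = 1..k.
Equivalently, Durbin-Levinson gives phi_{kk} iteratively:
  phi_{11} = rho(1)
  phi_{kk} = [rho(k) - sum_{j=1..k-1} phi_{k-1,j} rho(k-j)]
            / [1 - sum_{j=1..k-1} phi_{k-1,j} rho(j)],
  phi_{k,j} = phi_{k-1,j} - phi_{kk} phi_{k-1,k-j},  j = 1..k-1.
Step k = 1:
  phi_11 = rho(1) = 0.4659.
Step k = 2:
  phi_22 = [rho(2) - phi_11 rho(1)] / [1 - phi_11 rho(1)] = [0.012 - (0.4659)(0.4659)] / [1 - (0.4659)(0.4659)]
         = -0.20506281 / 0.78293719 = -0.2619.
Therefore phi_{22} = -0.2619.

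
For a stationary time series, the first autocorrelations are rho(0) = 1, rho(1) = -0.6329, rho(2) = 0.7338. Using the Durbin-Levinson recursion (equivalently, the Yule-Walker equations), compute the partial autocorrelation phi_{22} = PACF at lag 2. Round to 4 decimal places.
\phi_{22} = 0.5559

The PACF at lag k is phi_{kk}, the last component of the solution
to the Yule-Walker system G_k phi = r_k where
  (G_k)_{ij} = rho(|i - j|), (r_k)_i = rho(i), i,j = 1..k.
Equivalently, Durbin-Levinson gives phi_{kk} iteratively:
  phi_{11} = rho(1)
  phi_{kk} = [rho(k) - sum_{j=1..k-1} phi_{k-1,j} rho(k-j)]
            / [1 - sum_{j=1..k-1} phi_{k-1,j} rho(j)],
  phi_{k,j} = phi_{k-1,j} - phi_{kk} phi_{k-1,k-j},  j = 1..k-1.
Step k = 1:
  phi_11 = rho(1) = -0.6329.
Step k = 2:
  phi_22 = [rho(2) - phi_11 rho(1)] / [1 - phi_11 rho(1)] = [0.7338 - (-0.6329)(-0.6329)] / [1 - (-0.6329)(-0.6329)]
         = 0.33323759 / 0.59943759 = 0.5559.
Therefore phi_{22} = 0.5559.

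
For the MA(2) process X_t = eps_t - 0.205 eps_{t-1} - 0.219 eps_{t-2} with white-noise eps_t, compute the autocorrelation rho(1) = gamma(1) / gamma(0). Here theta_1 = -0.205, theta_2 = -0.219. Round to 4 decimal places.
\rho(1) = -0.1469

For an MA(q) process with theta_0 = 1, the autocovariance is
  gamma(k) = sigma^2 * sum_{i=0..q-k} theta_i * theta_{i+k},
and rho(k) = gamma(k) / gamma(0). Sigma^2 cancels.
  numerator   = (1)*(-0.205) + (-0.205)*(-0.219) = -0.160105.
  denominator = (1)^2 + (-0.205)^2 + (-0.219)^2 = 1.089986.
  rho(1) = -0.160105 / 1.089986 = -0.1469.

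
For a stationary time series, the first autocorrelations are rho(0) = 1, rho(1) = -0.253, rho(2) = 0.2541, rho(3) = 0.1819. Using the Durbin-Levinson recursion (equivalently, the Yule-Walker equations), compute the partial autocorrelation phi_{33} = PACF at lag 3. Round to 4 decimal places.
\phi_{33} = 0.3170

The PACF at lag k is phi_{kk}, the last component of the solution
to the Yule-Walker system G_k phi = r_k where
  (G_k)_{ij} = rho(|i - j|), (r_k)_i = rho(i), i,j = 1..k.
Equivalently, Durbin-Levinson gives phi_{kk} iteratively:
  phi_{11} = rho(1)
  phi_{kk} = [rho(k) - sum_{j=1..k-1} phi_{k-1,j} rho(k-j)]
            / [1 - sum_{j=1..k-1} phi_{k-1,j} rho(j)],
  phi_{k,j} = phi_{k-1,j} - phi_{kk} phi_{k-1,k-j},  j = 1..k-1.
Step k = 1:
  phi_11 = rho(1) = -0.253.
Step k = 2:
  phi_22 = [rho(2) - phi_11 rho(1)] / [1 - phi_11 rho(1)] = [0.2541 - (-0.253)(-0.253)] / [1 - (-0.253)(-0.253)]
         = 0.190091 / 0.935991 = 0.203091.
  Update: phi_21 = phi_11 - phi_22 phi_11 = -0.253 - (0.203091)(-0.253) = -0.201618.
Step k = 3:
  phi_33 = [rho(3) - phi_21 rho(2) - phi_22 rho(1)] / [1 - phi_21 rho(1) - phi_22 rho(2)]
    numerator   = 0.1819 - (-0.201618)(0.2541) - (0.203091)(-0.253) = 0.28451308
    denominator = 1 - (-0.201618)(-0.253) - (0.203091)(0.2541) = 0.8973853
  phi_33 = 0.28451308 / 0.8973853 = 0.317.
Therefore phi_{33} = 0.3170.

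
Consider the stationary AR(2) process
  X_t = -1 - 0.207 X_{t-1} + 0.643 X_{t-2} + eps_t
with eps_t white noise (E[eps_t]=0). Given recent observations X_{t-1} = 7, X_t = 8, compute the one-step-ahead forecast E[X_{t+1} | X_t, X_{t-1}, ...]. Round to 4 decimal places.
E[X_{t+1} \mid \mathcal F_t] = 1.8450

For an AR(p) model X_t = c + sum_i phi_i X_{t-i} + eps_t, the
one-step-ahead conditional mean is
  E[X_{t+1} | X_t, ...] = c + sum_i phi_i X_{t+1-i}.
Substitute known values:
  E[X_{t+1} | ...] = -1 + (-0.207) * (8) + (0.643) * (7)
                   = 1.8450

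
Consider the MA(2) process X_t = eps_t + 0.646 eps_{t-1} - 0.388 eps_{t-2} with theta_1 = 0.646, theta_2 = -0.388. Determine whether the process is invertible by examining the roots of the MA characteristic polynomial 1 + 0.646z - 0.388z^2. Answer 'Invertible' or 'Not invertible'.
\text{Not invertible}

The MA(q) characteristic polynomial is P(z) = 1 + 0.646z - 0.388z^2.
Invertibility requires all roots to lie outside the unit circle, i.e. |z| > 1 for every root.
Set 1 + (0.646) z + (-0.388) z^2 = 0, i.e. a z^2 + b z + c = 0 with a = -0.388, b = 0.646, c = 1.
Discriminant D = b^2 - 4ac = (0.646)^2 - 4*(-0.388)*1 = 0.417316 - (-1.552) = 1.969316.
D >= 0, so the roots are real: z = (-b +/- sqrt(D)) / (2a) = (-0.646 +/- 1.403323) / (-0.776).
  z_1 = (-0.646 + 1.403323) / (-0.776) = -0.9759,   |z_1| = 0.9759.
  z_2 = (-0.646 - 1.403323) / (-0.776) = 2.6409,   |z_2| = 2.6409.
Moduli of all roots: 0.9759, 2.6409.
All moduli strictly greater than 1? No.
Verdict: Not invertible.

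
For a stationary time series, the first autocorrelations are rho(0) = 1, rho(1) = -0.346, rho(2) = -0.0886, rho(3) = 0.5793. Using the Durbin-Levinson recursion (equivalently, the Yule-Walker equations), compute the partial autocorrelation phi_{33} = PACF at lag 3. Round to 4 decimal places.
\phi_{33} = 0.5530

The PACF at lag k is phi_{kk}, the last component of the solution
to the Yule-Walker system G_k phi = r_k where
  (G_k)_{ij} = rho(|i - j|), (r_k)_i = rho(i), i,j = 1..k.
Equivalently, Durbin-Levinson gives phi_{kk} iteratively:
  phi_{11} = rho(1)
  phi_{kk} = [rho(k) - sum_{j=1..k-1} phi_{k-1,j} rho(k-j)]
            / [1 - sum_{j=1..k-1} phi_{k-1,j} rho(j)],
  phi_{k,j} = phi_{k-1,j} - phi_{kk} phi_{k-1,k-j},  j = 1..k-1.
Step k = 1:
  phi_11 = rho(1) = -0.346.
Step k = 2:
  phi_22 = [rho(2) - phi_11 rho(1)] / [1 - phi_11 rho(1)] = [-0.0886 - (-0.346)(-0.346)] / [1 - (-0.346)(-0.346)]
         = -0.208316 / 0.880284 = -0.236646.
  Update: phi_21 = phi_11 - phi_22 phi_11 = -0.346 - (-0.236646)(-0.346) = -0.42788.
Step k = 3:
  phi_33 = [rho(3) - phi_21 rho(2) - phi_22 rho(1)] / [1 - phi_21 rho(1) - phi_22 rho(2)]
    numerator   = 0.5793 - (-0.42788)(-0.0886) - (-0.236646)(-0.346) = 0.45951023
    denominator = 1 - (-0.42788)(-0.346) - (-0.236646)(-0.0886) = 0.83098678
  phi_33 = 0.45951023 / 0.83098678 = 0.553.
Therefore phi_{33} = 0.5530.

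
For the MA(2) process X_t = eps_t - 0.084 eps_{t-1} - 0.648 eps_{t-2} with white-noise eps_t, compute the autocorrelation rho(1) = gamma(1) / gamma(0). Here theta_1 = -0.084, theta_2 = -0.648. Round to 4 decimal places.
\rho(1) = -0.0207

For an MA(q) process with theta_0 = 1, the autocovariance is
  gamma(k) = sigma^2 * sum_{i=0..q-k} theta_i * theta_{i+k},
and rho(k) = gamma(k) / gamma(0). Sigma^2 cancels.
  numerator   = (1)*(-0.084) + (-0.084)*(-0.648) = -0.029568.
  denominator = (1)^2 + (-0.084)^2 + (-0.648)^2 = 1.42696.
  rho(1) = -0.029568 / 1.42696 = -0.0207.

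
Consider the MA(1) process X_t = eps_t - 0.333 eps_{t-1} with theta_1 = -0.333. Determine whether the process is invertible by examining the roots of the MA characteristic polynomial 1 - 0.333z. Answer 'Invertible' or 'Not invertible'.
\text{Invertible}

The MA(q) characteristic polynomial is P(z) = 1 - 0.333z.
Invertibility requires all roots to lie outside the unit circle, i.e. |z| > 1 for every root.
This is linear in z: 1 + (-0.333) z = 0  =>  z = -1/(-0.333) = 3.003003,  |z| = 3.003003.
Moduli of all roots: 3.0030.
All moduli strictly greater than 1? Yes.
Verdict: Invertible.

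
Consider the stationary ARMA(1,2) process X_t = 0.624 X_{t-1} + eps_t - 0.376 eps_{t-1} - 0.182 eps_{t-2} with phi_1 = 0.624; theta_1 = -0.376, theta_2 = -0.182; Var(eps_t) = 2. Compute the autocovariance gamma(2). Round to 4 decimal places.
\gamma(2) = -0.0620

Multiply the model equation by X_{t-k} and take expectations. With theta_0 = psi_0 = 1 and psi_j the MA(infinity) weights, this gives
  gamma(k) - sum_i phi_i gamma(k-i) = c_k,
  c_k = sigma^2 * sum_{j=k..q} theta_j psi_{j-k}   (c_k = 0 for k > q),
using gamma(-m) = gamma(m).
psi-weights needed (psi_j = theta_j + sum_i phi_i psi_{j-i}):
  psi_1 = theta_1 + phi_1 = -0.376 + (0.624) = 0.248
  psi_2 = theta_2 + phi_1 psi_1 = -0.182 + (0.624)(0.248) = -0.027248
Right-hand sides:
  c_0 = sigma^2 (1 + theta_1 psi_1 + theta_2 psi_2) = 2 * (1 + (-0.376)(0.248) + (-0.182)(-0.027248)) = 2 * 0.911711 = 1.823422
  c_1 = sigma^2 (theta_1 + theta_2 psi_1) = 2 * (-0.376 + (-0.182)(0.248)) = -0.842272
  c_2 = sigma^2 theta_2 = 2 * (-0.182) = -0.364
Equations for k = 0 and k = 1 (AR order 1):
  gamma(0) = phi_1 gamma(1) + c_0
  gamma(1) = phi_1 gamma(0) + c_1
Substituting the second into the first: gamma(0) (1 - phi_1^2) = c_0 + phi_1 c_1, so
  gamma(0) = (c_0 + phi_1 c_1) / (1 - phi_1^2) = (1.823422 + (0.624)(-0.842272)) / (1 - (0.624)^2) = 1.297845 / 0.610624 = 2.12544.
  gamma(1) = phi_1 gamma(0) + c_1 = (0.624)(2.12544) + (-0.842272) = 0.484002.
For k = 2: gamma(2) = phi_1 gamma(1) + c_2
  = (0.624)(0.484002) + (-0.364) = -0.061982.
Therefore gamma(2) = -0.0620 (to 4 decimal places).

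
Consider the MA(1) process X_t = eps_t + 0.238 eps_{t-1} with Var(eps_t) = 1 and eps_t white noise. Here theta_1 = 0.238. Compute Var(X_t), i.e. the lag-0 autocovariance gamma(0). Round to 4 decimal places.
\gamma(0) = 1.0566

For an MA(q) process X_t = eps_t + sum_i theta_i eps_{t-i} with
Var(eps_t) = sigma^2, the variance is
  gamma(0) = sigma^2 * (1 + sum_i theta_i^2).
  sum_i theta_i^2 = (0.238)^2 = 0.056644.
  gamma(0) = 1 * (1 + 0.056644) = 1 * 1.056644 = 1.056644, which rounds to 1.0566.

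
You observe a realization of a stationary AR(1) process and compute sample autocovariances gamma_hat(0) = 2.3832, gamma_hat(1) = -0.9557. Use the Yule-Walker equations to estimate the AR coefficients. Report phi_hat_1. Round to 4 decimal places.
\hat\phi_{1} = -0.4010

The Yule-Walker equations for an AR(p) process read, in matrix form,
  Gamma_p phi = r_p,   with   (Gamma_p)_{ij} = gamma(|i - j|),
                       (r_p)_i = gamma(i),   i,j = 1..p.
Substitute the sample gammas (Toeplitz matrix and right-hand side of size 1):
  Gamma_p = [[2.3832]]
  r_p     = [-0.9557]
With p = 1 this is the single equation gamma(0) phi_1 = gamma(1):
  phi_hat_1 = gamma(1) / gamma(0) = -0.9557 / 2.3832 = -0.4010.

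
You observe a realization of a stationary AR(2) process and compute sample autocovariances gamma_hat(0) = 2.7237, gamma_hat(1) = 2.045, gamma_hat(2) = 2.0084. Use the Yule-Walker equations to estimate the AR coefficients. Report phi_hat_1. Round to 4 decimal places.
\hat\phi_{1} = 0.4520

The Yule-Walker equations for an AR(p) process read, in matrix form,
  Gamma_p phi = r_p,   with   (Gamma_p)_{ij} = gamma(|i - j|),
                       (r_p)_i = gamma(i),   i,j = 1..p.
Substitute the sample gammas (Toeplitz matrix and right-hand side of size 2):
  Gamma_p = [[2.7237, 2.045], [2.045, 2.7237]]
  r_p     = [2.045, 2.0084]
Written out:
  2.7237 phi_1 + 2.045 phi_2 = 2.045
  2.045 phi_1 + 2.7237 phi_2 = 2.0084
Solve by Cramer's rule:
  det = gamma(0)^2 - gamma(1)^2 = (2.7237)^2 - (2.045)^2 = 7.41854169 - 4.182025 = 3.23651669
  phi_hat_1 = [gamma(1) gamma(0) - gamma(1) gamma(2)] / det = [(2.045)(2.7237) - (2.045)(2.0084)] / 3.23651669 = 1.4627885 / 3.23651669 = 0.452
  phi_hat_2 = [gamma(0) gamma(2) - gamma(1)^2] / det = [(2.7237)(2.0084) - (2.045)^2] / 3.23651669 = 1.28825408 / 3.23651669 = 0.398
So phi_hat = [0.4520, 0.3980].
Therefore phi_hat_1 = 0.4520.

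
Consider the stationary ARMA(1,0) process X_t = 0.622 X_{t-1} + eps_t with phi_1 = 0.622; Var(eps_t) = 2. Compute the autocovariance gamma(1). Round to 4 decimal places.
\gamma(1) = 2.0290

Multiply the model equation by X_{t-k} and take expectations. With theta_0 = psi_0 = 1 and psi_j the MA(infinity) weights, this gives
  gamma(k) - sum_i phi_i gamma(k-i) = c_k,
  c_k = sigma^2 * sum_{j=k..q} theta_j psi_{j-k}   (c_k = 0 for k > q),
using gamma(-m) = gamma(m).
Pure AR (q = 0): c_0 = sigma^2 = 2, c_k = 0 for k >= 1.
Equations for k = 0 and k = 1 (AR order 1):
  gamma(0) = phi_1 gamma(1) + c_0
  gamma(1) = phi_1 gamma(0) + c_1
Substituting the second into the first: gamma(0) (1 - phi_1^2) = c_0 + phi_1 c_1, so
  gamma(0) = c_0 / (1 - phi_1^2) = 2 / (1 - (0.622)^2) = 2 / 0.613116 = 3.262025.
  gamma(1) = phi_1 gamma(0) = (0.622)(3.262025) = 2.02898.
Therefore gamma(1) = 2.0290 (to 4 decimal places).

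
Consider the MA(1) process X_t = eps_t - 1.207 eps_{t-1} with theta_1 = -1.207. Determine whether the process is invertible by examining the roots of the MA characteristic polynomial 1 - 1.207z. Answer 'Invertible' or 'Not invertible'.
\text{Not invertible}

The MA(q) characteristic polynomial is P(z) = 1 - 1.207z.
Invertibility requires all roots to lie outside the unit circle, i.e. |z| > 1 for every root.
This is linear in z: 1 + (-1.207) z = 0  =>  z = -1/(-1.207) = 0.8285,  |z| = 0.8285.
Moduli of all roots: 0.8285.
All moduli strictly greater than 1? No.
Verdict: Not invertible.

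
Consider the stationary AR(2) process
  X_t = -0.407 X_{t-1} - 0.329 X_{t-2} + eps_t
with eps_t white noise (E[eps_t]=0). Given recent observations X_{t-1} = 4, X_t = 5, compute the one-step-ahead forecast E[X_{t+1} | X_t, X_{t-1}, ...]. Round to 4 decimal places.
E[X_{t+1} \mid \mathcal F_t] = -3.3510

For an AR(p) model X_t = c + sum_i phi_i X_{t-i} + eps_t, the
one-step-ahead conditional mean is
  E[X_{t+1} | X_t, ...] = c + sum_i phi_i X_{t+1-i}.
Substitute known values:
  E[X_{t+1} | ...] = (-0.407) * (5) + (-0.329) * (4)
                   = -3.3510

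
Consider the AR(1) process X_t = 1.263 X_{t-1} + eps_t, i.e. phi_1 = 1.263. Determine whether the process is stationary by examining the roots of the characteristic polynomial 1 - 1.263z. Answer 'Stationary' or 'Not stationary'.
\text{Not stationary}

The AR(p) characteristic polynomial is P(z) = 1 - 1.263z.
Stationarity requires all roots to lie outside the unit circle, i.e. |z| > 1 for every root.
This is linear in z: 1 + (-1.263) z = 0  =>  z = -1/(-1.263) = 0.791766,  |z| = 0.791766.
Moduli of all roots: 0.7918.
All moduli strictly greater than 1? No.
Verdict: Not stationary.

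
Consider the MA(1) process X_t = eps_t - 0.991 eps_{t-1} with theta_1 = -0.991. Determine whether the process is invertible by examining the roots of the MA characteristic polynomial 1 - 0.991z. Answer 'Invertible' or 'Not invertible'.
\text{Invertible}

The MA(q) characteristic polynomial is P(z) = 1 - 0.991z.
Invertibility requires all roots to lie outside the unit circle, i.e. |z| > 1 for every root.
This is linear in z: 1 + (-0.991) z = 0  =>  z = -1/(-0.991) = 1.009082,  |z| = 1.009082.
Moduli of all roots: 1.0091.
All moduli strictly greater than 1? Yes.
Verdict: Invertible.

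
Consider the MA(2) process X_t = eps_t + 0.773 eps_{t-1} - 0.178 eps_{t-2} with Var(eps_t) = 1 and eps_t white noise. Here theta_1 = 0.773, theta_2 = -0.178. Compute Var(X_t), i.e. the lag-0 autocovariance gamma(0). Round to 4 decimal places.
\gamma(0) = 1.6292

For an MA(q) process X_t = eps_t + sum_i theta_i eps_{t-i} with
Var(eps_t) = sigma^2, the variance is
  gamma(0) = sigma^2 * (1 + sum_i theta_i^2).
  sum_i theta_i^2 = (0.773)^2 + (-0.178)^2 = 0.597529 + 0.031684 = 0.629213.
  gamma(0) = 1 * (1 + 0.629213) = 1 * 1.629213 = 1.629213, which rounds to 1.6292.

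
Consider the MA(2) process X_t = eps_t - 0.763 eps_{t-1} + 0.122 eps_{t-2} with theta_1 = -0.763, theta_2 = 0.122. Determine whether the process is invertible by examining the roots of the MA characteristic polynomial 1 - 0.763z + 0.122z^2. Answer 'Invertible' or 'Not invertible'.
\text{Invertible}

The MA(q) characteristic polynomial is P(z) = 1 - 0.763z + 0.122z^2.
Invertibility requires all roots to lie outside the unit circle, i.e. |z| > 1 for every root.
Set 1 + (-0.763) z + (0.122) z^2 = 0, i.e. a z^2 + b z + c = 0 with a = 0.122, b = -0.763, c = 1.
Discriminant D = b^2 - 4ac = (-0.763)^2 - 4*(0.122)*1 = 0.582169 - (0.488) = 0.094169.
D >= 0, so the roots are real: z = (-b +/- sqrt(D)) / (2a) = (0.763 +/- 0.30687) / (0.244).
  z_1 = (0.763 + 0.30687) / (0.244) = 4.3847,   |z_1| = 4.3847.
  z_2 = (0.763 - 0.30687) / (0.244) = 1.8694,   |z_2| = 1.8694.
Moduli of all roots: 4.3847, 1.8694.
All moduli strictly greater than 1? Yes.
Verdict: Invertible.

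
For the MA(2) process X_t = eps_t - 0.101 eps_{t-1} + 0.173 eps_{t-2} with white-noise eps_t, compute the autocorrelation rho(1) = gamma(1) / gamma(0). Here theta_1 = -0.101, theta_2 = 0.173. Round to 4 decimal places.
\rho(1) = -0.1139

For an MA(q) process with theta_0 = 1, the autocovariance is
  gamma(k) = sigma^2 * sum_{i=0..q-k} theta_i * theta_{i+k},
and rho(k) = gamma(k) / gamma(0). Sigma^2 cancels.
  numerator   = (1)*(-0.101) + (-0.101)*(0.173) = -0.118473.
  denominator = (1)^2 + (-0.101)^2 + (0.173)^2 = 1.04013.
  rho(1) = -0.118473 / 1.04013 = -0.1139.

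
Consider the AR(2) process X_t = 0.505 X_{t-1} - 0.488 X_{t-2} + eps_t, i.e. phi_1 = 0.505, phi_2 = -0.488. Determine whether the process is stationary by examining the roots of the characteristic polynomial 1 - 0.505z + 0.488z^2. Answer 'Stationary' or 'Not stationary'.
\text{Stationary}

The AR(p) characteristic polynomial is P(z) = 1 - 0.505z + 0.488z^2.
Stationarity requires all roots to lie outside the unit circle, i.e. |z| > 1 for every root.
Set 1 + (-0.505) z + (0.488) z^2 = 0, i.e. a z^2 + b z + c = 0 with a = 0.488, b = -0.505, c = 1.
Discriminant D = b^2 - 4ac = (-0.505)^2 - 4*(0.488)*1 = 0.255025 - (1.952) = -1.696975.
D < 0, so the roots are the complex-conjugate pair z = (-b +/- i sqrt(-D)) / (2a) = 0.5174 +/- 1.3347i.
For a conjugate pair |z|^2 = z * conj(z) = (product of roots) = c/a = 1/(0.488) = 2.04918, so |z| = sqrt(2.04918) = 1.4315 for both roots.
Moduli of all roots: 1.4315, 1.4315.
All moduli strictly greater than 1? Yes.
Verdict: Stationary.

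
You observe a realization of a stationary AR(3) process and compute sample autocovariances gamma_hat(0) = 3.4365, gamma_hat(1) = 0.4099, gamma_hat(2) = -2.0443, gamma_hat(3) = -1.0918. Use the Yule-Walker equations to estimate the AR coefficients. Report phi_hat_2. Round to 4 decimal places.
\hat\phi_{2} = -0.5770

The Yule-Walker equations for an AR(p) process read, in matrix form,
  Gamma_p phi = r_p,   with   (Gamma_p)_{ij} = gamma(|i - j|),
                       (r_p)_i = gamma(i),   i,j = 1..p.
Substitute the sample gammas (Toeplitz matrix and right-hand side of size 3):
  Gamma_p = [[3.4365, 0.4099, -2.0443], [0.4099, 3.4365, 0.4099], [-2.0443, 0.4099, 3.4365]]
  r_p     = [0.4099, -2.0443, -1.0918]
Written out (R1..R3):
  (R1) 3.4365 phi_1 + 0.4099 phi_2 - 2.0443 phi_3 = 0.4099
  (R2) 0.4099 phi_1 + 3.4365 phi_2 + 0.4099 phi_3 = -2.0443
  (R3) -2.0443 phi_1 + 0.4099 phi_2 + 3.4365 phi_3 = -1.0918
Gaussian elimination:
  R2 <- R2 - (0.4099/3.4365) R1 = R2 - (0.119278) R1:  3.387608 phi_2 + 0.653741 phi_3 = -2.093192
  R3 <- R3 - (-2.0443/3.4365) R1 = R3 - (-0.594879) R1:  0.653741 phi_2 + 2.22039 phi_3 = -0.847959
  R3 <- R3 - (0.653741/3.387608) R2 = R3 - (0.19298) R2:  2.094231 phi_3 = -0.444015
Back-substitution:
  phi_hat_3 = -0.444015 / 2.094231 = -0.212018
  phi_hat_2 = (-2.093192 - (0.653741)(-0.212018)) / 3.387608 = -0.576982
  phi_hat_1 = (0.4099 - (0.4099)(-0.576982) - (-2.0443)(-0.212018)) / 3.4365 = 0.061975
So phi_hat = [0.0620, -0.5770, -0.2120].
Therefore phi_hat_2 = -0.5770.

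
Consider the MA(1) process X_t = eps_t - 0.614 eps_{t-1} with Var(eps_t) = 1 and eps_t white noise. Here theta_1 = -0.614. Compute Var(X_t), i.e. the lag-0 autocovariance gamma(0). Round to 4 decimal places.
\gamma(0) = 1.3770

For an MA(q) process X_t = eps_t + sum_i theta_i eps_{t-i} with
Var(eps_t) = sigma^2, the variance is
  gamma(0) = sigma^2 * (1 + sum_i theta_i^2).
  sum_i theta_i^2 = (-0.614)^2 = 0.376996.
  gamma(0) = 1 * (1 + 0.376996) = 1 * 1.376996 = 1.376996, which rounds to 1.3770.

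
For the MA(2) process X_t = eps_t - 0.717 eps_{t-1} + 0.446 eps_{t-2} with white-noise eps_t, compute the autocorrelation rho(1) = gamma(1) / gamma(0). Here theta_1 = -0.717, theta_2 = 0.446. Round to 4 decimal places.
\rho(1) = -0.6052

For an MA(q) process with theta_0 = 1, the autocovariance is
  gamma(k) = sigma^2 * sum_{i=0..q-k} theta_i * theta_{i+k},
and rho(k) = gamma(k) / gamma(0). Sigma^2 cancels.
  numerator   = (1)*(-0.717) + (-0.717)*(0.446) = -1.036782.
  denominator = (1)^2 + (-0.717)^2 + (0.446)^2 = 1.713005.
  rho(1) = -1.036782 / 1.713005 = -0.6052.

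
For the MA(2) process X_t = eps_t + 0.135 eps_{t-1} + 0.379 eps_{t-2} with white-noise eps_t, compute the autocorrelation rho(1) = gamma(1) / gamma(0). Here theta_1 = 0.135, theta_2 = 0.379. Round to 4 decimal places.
\rho(1) = 0.1602

For an MA(q) process with theta_0 = 1, the autocovariance is
  gamma(k) = sigma^2 * sum_{i=0..q-k} theta_i * theta_{i+k},
and rho(k) = gamma(k) / gamma(0). Sigma^2 cancels.
  numerator   = (1)*(0.135) + (0.135)*(0.379) = 0.186165.
  denominator = (1)^2 + (0.135)^2 + (0.379)^2 = 1.161866.
  rho(1) = 0.186165 / 1.161866 = 0.1602.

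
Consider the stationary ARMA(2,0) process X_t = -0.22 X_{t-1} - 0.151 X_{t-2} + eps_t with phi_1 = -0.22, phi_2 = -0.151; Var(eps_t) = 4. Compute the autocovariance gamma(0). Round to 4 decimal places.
\gamma(0) = 4.2485

Multiply the model equation by X_{t-k} and take expectations. With theta_0 = psi_0 = 1 and psi_j the MA(infinity) weights, this gives
  gamma(k) - sum_i phi_i gamma(k-i) = c_k,
  c_k = sigma^2 * sum_{j=k..q} theta_j psi_{j-k}   (c_k = 0 for k > q),
using gamma(-m) = gamma(m).
Pure AR (q = 0): c_0 = sigma^2 = 4, c_k = 0 for k >= 1.
Equations for k = 0, 1, 2 (AR order 2, c_2 = 0):
  (E0) gamma(0) = phi_1 gamma(1) + phi_2 gamma(2) + c_0
  (E1) gamma(1) = phi_1 gamma(0) + phi_2 gamma(1) + c_1
  (E2) gamma(2) = phi_1 gamma(1) + phi_2 gamma(0)
From (E1): gamma(1) = A gamma(0) + B with
  A = phi_1 / (1 - phi_2) = -0.22 / 1.151 = -0.191138,   B = c_1 / (1 - phi_2) = 0 / 1.151 = 0.
Insert (E2) into (E0): gamma(0) (1 - phi_2^2) = phi_1 (1 + phi_2) gamma(1) + c_0.
  phi_1 (1 + phi_2) = (-0.22)(0.849) = -0.18678,   1 - phi_2^2 = 0.977199.
Replace gamma(1) by A gamma(0) + B and collect gamma(0):
  gamma(0) [0.977199 - (-0.18678)(-0.191138)] = c_0 = 4
  gamma(0) * 0.941498 = 4
  gamma(0) = 4 / 0.941498 = 4.248548.
Therefore gamma(0) = 4.2485 (to 4 decimal places).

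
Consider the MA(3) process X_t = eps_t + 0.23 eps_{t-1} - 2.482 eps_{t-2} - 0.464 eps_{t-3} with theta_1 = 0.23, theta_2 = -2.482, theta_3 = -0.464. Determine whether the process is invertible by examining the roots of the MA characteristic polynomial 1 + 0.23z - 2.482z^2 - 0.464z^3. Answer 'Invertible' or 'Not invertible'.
\text{Not invertible}

The MA(q) characteristic polynomial is P(z) = 1 + 0.23z - 2.482z^2 - 0.464z^3.
Invertibility requires all roots to lie outside the unit circle, i.e. |z| > 1 for every root.
Degree 3: look for a simple real root z0 first, then factor out (1 - z/z0) and solve the remaining quadratic.
Testing z0 = -0.625: P(-0.625) = 1 + (0.23)(-0.625) + (-2.482)(-0.625)^2 + (-0.464)(-0.625)^3
  = 1 + (-0.14375) + (-0.969531) + (0.113281) = 0.  So z_0 = -0.625 is a root, |z_0| = 0.625.
Divide out the factor (1 + 1.6 z) = (1 - z/z0) (since 1/z0 = -1.6):
  P(z) = (1 + 1.6 z)(1 + (-1.37) z + (-0.29) z^2)
  [check: z-coef -1.37 - (-1.6) = 0.23; z^2-coef -0.29 - (-1.6)(-1.37) = -2.482; z^3-coef -(-1.6)(-0.29) = -0.464.]
Remaining roots from the quadratic factor 1 + (-1.37) z + (-0.29) z^2:
  Set 1 + (-1.37) z + (-0.29) z^2 = 0, i.e. a z^2 + b z + c = 0 with a = -0.29, b = -1.37, c = 1.
  Discriminant D = b^2 - 4ac = (-1.37)^2 - 4*(-0.29)*1 = 1.8769 - (-1.16) = 3.0369.
  D >= 0, so the roots are real: z = (-b +/- sqrt(D)) / (2a) = (1.37 +/- 1.74267) / (-0.58).
    z_1 = (1.37 + 1.74267) / (-0.58) = -5.3667,   |z_1| = 5.3667.
    z_2 = (1.37 - 1.74267) / (-0.58) = 0.6425,   |z_2| = 0.6425.
Moduli of all roots: 0.6250, 5.3667, 0.6425.
All moduli strictly greater than 1? No.
Verdict: Not invertible.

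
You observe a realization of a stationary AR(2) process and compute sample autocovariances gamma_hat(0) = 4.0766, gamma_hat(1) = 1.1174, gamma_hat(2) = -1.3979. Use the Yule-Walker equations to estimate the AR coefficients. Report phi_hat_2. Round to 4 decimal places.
\hat\phi_{2} = -0.4520

The Yule-Walker equations for an AR(p) process read, in matrix form,
  Gamma_p phi = r_p,   with   (Gamma_p)_{ij} = gamma(|i - j|),
                       (r_p)_i = gamma(i),   i,j = 1..p.
Substitute the sample gammas (Toeplitz matrix and right-hand side of size 2):
  Gamma_p = [[4.0766, 1.1174], [1.1174, 4.0766]]
  r_p     = [1.1174, -1.3979]
Written out:
  4.0766 phi_1 + 1.1174 phi_2 = 1.1174
  1.1174 phi_1 + 4.0766 phi_2 = -1.3979
Solve by Cramer's rule:
  det = gamma(0)^2 - gamma(1)^2 = (4.0766)^2 - (1.1174)^2 = 16.61866756 - 1.24858276 = 15.3700848
  phi_hat_1 = [gamma(1) gamma(0) - gamma(1) gamma(2)] / det = [(1.1174)(4.0766) - (1.1174)(-1.3979)] / 15.3700848 = 6.1172063 / 15.3700848 = 0.398
  phi_hat_2 = [gamma(0) gamma(2) - gamma(1)^2] / det = [(4.0766)(-1.3979) - (1.1174)^2] / 15.3700848 = -6.9472619 / 15.3700848 = -0.452
So phi_hat = [0.3980, -0.4520].
Therefore phi_hat_2 = -0.4520.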